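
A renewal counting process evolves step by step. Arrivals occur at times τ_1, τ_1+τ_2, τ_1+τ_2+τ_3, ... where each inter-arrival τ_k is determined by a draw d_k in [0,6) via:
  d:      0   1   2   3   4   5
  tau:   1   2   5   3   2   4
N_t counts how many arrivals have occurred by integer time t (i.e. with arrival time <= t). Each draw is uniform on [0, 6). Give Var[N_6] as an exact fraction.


1361599391/2176782336

Inter-arrival values over d=0..5: [1, 2, 5, 3, 2, 4]
Each d has probability 1/6, so the pmf of τ is: f(1) = 1/6, f(2) = 1/3, f(3) = 1/6, f(4) = 1/6, f(5) = 1/6
Let p_n(j) = P(N_n = j), with p_0 = [1]. Condition on τ_1: p_n(0) = P(τ > n), and for j >= 1, p_n(j) = Σ_{k<=n} f(k)·p_{n−k}(j−1)
p_1 = [5/6, 1/6]  (j = 0..1)
p_2 = [1/2, 17/36, 1/36]  (j = 0..2)
p_3 = [1/3, 19/36, 29/216, 1/216]  (j = 0..3)
p_4 = [1/6, 19/36, 59/216, 41/1296, 1/1296]  (j = 0..4)
p_5 = [0, 19/36, 10/27, 41/432, 53/7776, 1/7776]  (j = 0..5)
p_6 = [0, 1/3, 11/24, 233/1296, 211/7776, 65/46656, 1/46656]  (j = 0..6)
E[N_6] = Σ j·p_6(j) = 88879/46656;  E[N_6²] = Σ j²·p_6(j) = 198497/46656
Var[N_6] = 198497/46656 − (88879/46656)² = 1361599391/2176782336


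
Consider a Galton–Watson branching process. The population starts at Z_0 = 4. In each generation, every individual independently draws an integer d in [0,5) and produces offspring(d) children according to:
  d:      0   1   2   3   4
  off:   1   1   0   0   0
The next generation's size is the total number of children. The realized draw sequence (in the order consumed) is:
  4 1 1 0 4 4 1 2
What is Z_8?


gen 0: Z_0=4, draws=[4, 1, 1, 0], offspring=[0, 1, 1, 1], Z_1=3
gen 1: Z_1=3, draws=[4, 4, 1], offspring=[0, 0, 1], Z_2=1
gen 2: Z_2=1, draws=[2], offspring=[0], Z_3=0
gen 3: Z_3=0, draws=[], offspring=[], Z_4=0
gen 4: Z_4=0, draws=[], offspring=[], Z_5=0
gen 5: Z_5=0, draws=[], offspring=[], Z_6=0
gen 6: Z_6=0, draws=[], offspring=[], Z_7=0
gen 7: Z_7=0, draws=[], offspring=[], Z_8=0

0


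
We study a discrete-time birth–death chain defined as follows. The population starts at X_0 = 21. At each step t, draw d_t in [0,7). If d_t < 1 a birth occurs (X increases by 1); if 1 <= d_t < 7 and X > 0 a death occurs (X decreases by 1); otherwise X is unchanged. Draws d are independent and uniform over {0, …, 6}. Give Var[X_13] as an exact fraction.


X can drop by at most 1 per step and X_0 = 21 > T = 13, so X_t >= 21 − t >= 8 > 0 for every t <= 13: the floor at 0 (the 'and X > 0' condition) never binds. Hence X_13 = X_0 + Σ_{t<13} Y_t with i.i.d. increments Y_t = y(d_t) ∈ {+1, −1, 0}.
Outcome values over d=0..6: [1, -1, -1, -1, -1, -1, -1]
Σy = -5, Σy² = 7, M = 7
μ = -5/7 = -5/7,  σ² = 7/7 − (-5/7)² = 24/49
Independent increments: Var[X_13] = 13·σ² = 13·(24/49) = 312/49

312/49


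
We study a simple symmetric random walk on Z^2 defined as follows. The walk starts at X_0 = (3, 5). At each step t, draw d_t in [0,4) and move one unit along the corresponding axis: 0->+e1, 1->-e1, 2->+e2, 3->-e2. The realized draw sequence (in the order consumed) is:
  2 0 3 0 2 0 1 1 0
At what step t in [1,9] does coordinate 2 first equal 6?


t=0: X=(3, 5), d=2 → +e2, X_1=(3, 6)
t=1: X=(3, 6), d=0 → +e1, X_2=(4, 6)
t=2: X=(4, 6), d=3 → -e2, X_3=(4, 5)
t=3: X=(4, 5), d=0 → +e1, X_4=(5, 5)
t=4: X=(5, 5), d=2 → +e2, X_5=(5, 6)
t=5: X=(5, 6), d=0 → +e1, X_6=(6, 6)
t=6: X=(6, 6), d=1 → -e1, X_7=(5, 6)
t=7: X=(5, 6), d=1 → -e1, X_8=(4, 6)
t=8: X=(4, 6), d=0 → +e1, X_9=(5, 6)

1


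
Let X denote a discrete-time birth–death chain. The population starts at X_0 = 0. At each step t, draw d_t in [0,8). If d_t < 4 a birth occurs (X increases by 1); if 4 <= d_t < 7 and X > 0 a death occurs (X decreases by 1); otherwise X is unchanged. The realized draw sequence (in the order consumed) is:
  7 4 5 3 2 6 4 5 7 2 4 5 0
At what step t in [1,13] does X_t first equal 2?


5

t=0: X=0, d=7 → hold, X_1=0
t=1: X=0, d=4 → hold, X_2=0
t=2: X=0, d=5 → hold, X_3=0
t=3: X=0, d=3 → birth, X_4=1
t=4: X=1, d=2 → birth, X_5=2
t=5: X=2, d=6 → death, X_6=1
t=6: X=1, d=4 → death, X_7=0
t=7: X=0, d=5 → hold, X_8=0
t=8: X=0, d=7 → hold, X_9=0
t=9: X=0, d=2 → birth, X_10=1
t=10: X=1, d=4 → death, X_11=0
t=11: X=0, d=5 → hold, X_12=0
t=12: X=0, d=0 → birth, X_13=1


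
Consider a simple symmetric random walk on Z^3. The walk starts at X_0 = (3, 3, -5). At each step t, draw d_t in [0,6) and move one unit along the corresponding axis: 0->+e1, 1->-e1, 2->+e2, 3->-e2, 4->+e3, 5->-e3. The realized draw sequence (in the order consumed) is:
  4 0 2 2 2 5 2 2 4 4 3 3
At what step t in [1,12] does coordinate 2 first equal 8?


t=0: X=(3, 3, -5), d=4 → +e3, X_1=(3, 3, -4)
t=1: X=(3, 3, -4), d=0 → +e1, X_2=(4, 3, -4)
t=2: X=(4, 3, -4), d=2 → +e2, X_3=(4, 4, -4)
t=3: X=(4, 4, -4), d=2 → +e2, X_4=(4, 5, -4)
t=4: X=(4, 5, -4), d=2 → +e2, X_5=(4, 6, -4)
t=5: X=(4, 6, -4), d=5 → -e3, X_6=(4, 6, -5)
t=6: X=(4, 6, -5), d=2 → +e2, X_7=(4, 7, -5)
t=7: X=(4, 7, -5), d=2 → +e2, X_8=(4, 8, -5)
t=8: X=(4, 8, -5), d=4 → +e3, X_9=(4, 8, -4)
t=9: X=(4, 8, -4), d=4 → +e3, X_10=(4, 8, -3)
t=10: X=(4, 8, -3), d=3 → -e2, X_11=(4, 7, -3)
t=11: X=(4, 7, -3), d=3 → -e2, X_12=(4, 6, -3)

8


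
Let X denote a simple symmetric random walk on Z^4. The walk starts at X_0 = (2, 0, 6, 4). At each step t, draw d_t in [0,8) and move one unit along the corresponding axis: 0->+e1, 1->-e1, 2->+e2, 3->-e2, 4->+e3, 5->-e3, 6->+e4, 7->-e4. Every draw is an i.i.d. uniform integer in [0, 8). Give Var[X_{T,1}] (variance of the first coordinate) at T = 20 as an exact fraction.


5

Outcome values over d=0..7: [1, -1, 0, 0, 0, 0, 0, 0]
Σy = 0, Σy² = 2, M = 8
μ = 0/8 = 0,  σ² = 2/8 − (0)² = 1/4
Independent increments: Var[X_20] = 20·σ² = 20·(1/4) = 5


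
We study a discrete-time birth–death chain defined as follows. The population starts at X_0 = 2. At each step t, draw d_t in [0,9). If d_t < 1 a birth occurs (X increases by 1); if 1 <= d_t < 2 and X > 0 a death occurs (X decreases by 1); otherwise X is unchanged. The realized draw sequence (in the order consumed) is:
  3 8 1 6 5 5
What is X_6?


1

t=0: X=2, d=3 → hold, X_1=2
t=1: X=2, d=8 → hold, X_2=2
t=2: X=2, d=1 → death, X_3=1
t=3: X=1, d=6 → hold, X_4=1
t=4: X=1, d=5 → hold, X_5=1
t=5: X=1, d=5 → hold, X_6=1


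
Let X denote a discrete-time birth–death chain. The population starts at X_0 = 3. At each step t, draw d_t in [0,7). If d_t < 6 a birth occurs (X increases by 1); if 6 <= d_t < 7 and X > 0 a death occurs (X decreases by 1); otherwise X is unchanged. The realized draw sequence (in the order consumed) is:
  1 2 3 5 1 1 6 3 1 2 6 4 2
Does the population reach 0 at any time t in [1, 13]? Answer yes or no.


t=0: X=3, d=1 → birth, X_1=4
t=1: X=4, d=2 → birth, X_2=5
t=2: X=5, d=3 → birth, X_3=6
t=3: X=6, d=5 → birth, X_4=7
t=4: X=7, d=1 → birth, X_5=8
t=5: X=8, d=1 → birth, X_6=9
t=6: X=9, d=6 → death, X_7=8
t=7: X=8, d=3 → birth, X_8=9
t=8: X=9, d=1 → birth, X_9=10
t=9: X=10, d=2 → birth, X_10=11
t=10: X=11, d=6 → death, X_11=10
t=11: X=10, d=4 → birth, X_12=11
t=12: X=11, d=2 → birth, X_13=12

no


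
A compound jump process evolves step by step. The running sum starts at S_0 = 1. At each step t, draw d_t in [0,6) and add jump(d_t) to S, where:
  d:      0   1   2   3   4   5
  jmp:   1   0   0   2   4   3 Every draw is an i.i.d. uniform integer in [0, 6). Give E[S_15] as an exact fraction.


Outcome values over d=0..5: [1, 0, 0, 2, 4, 3]
Σy = 10, Σy² = 30, M = 6
μ = 10/6 = 5/3,  σ² = 30/6 − (5/3)² = 20/9
E[S_15] = 1 + 15·(5/3) = 26

26


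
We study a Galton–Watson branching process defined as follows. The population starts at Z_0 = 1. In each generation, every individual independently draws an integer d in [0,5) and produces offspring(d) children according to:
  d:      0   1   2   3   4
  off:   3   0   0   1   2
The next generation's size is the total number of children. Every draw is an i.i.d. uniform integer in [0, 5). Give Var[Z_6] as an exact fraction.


8204099904/244140625

Outcome values over d=0..4: [3, 0, 0, 1, 2]
Σy = 6, Σy² = 14, M = 5
μ = 6/5 = 6/5,  σ² = 14/5 − (6/5)² = 34/25
V_0 = 0, E_0 = 1
V_1 = 34/25·E_0 + (6/5)²·V_0 = 34/25;  E_1 = 6/5
V_2 = 34/25·E_1 + (6/5)²·V_1 = 2244/625;  E_2 = 36/25
V_3 = 34/25·E_2 + (6/5)²·V_2 = 111384/15625;  E_3 = 216/125
V_4 = 34/25·E_3 + (6/5)²·V_3 = 4927824/390625;  E_4 = 1296/625
V_5 = 34/25·E_4 + (6/5)²·V_4 = 204941664/9765625;  E_5 = 7776/3125
V_6 = 34/25·E_5 + (6/5)²·V_5 = 8204099904/244140625;  E_6 = 46656/15625


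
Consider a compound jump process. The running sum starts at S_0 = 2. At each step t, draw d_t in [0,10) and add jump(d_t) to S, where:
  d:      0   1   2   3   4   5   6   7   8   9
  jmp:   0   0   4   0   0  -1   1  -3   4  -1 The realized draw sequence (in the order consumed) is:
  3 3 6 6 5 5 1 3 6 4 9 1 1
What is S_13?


t=0: S=2, d=3, jump=0, S_1=2
t=1: S=2, d=3, jump=0, S_2=2
t=2: S=2, d=6, jump=1, S_3=3
t=3: S=3, d=6, jump=1, S_4=4
t=4: S=4, d=5, jump=-1, S_5=3
t=5: S=3, d=5, jump=-1, S_6=2
t=6: S=2, d=1, jump=0, S_7=2
t=7: S=2, d=3, jump=0, S_8=2
t=8: S=2, d=6, jump=1, S_9=3
t=9: S=3, d=4, jump=0, S_10=3
t=10: S=3, d=9, jump=-1, S_11=2
t=11: S=2, d=1, jump=0, S_12=2
t=12: S=2, d=1, jump=0, S_13=2

2


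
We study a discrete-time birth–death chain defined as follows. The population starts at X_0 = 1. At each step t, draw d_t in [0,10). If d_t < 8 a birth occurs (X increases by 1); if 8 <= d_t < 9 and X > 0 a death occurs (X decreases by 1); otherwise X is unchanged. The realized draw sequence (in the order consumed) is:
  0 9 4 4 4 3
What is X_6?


t=0: X=1, d=0 → birth, X_1=2
t=1: X=2, d=9 → hold, X_2=2
t=2: X=2, d=4 → birth, X_3=3
t=3: X=3, d=4 → birth, X_4=4
t=4: X=4, d=4 → birth, X_5=5
t=5: X=5, d=3 → birth, X_6=6

6


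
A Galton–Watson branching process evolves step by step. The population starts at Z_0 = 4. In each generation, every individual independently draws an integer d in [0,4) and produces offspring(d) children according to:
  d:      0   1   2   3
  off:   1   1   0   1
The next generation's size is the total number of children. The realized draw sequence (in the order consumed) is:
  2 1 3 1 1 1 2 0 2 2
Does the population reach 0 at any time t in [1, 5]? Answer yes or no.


gen 0: Z_0=4, draws=[2, 1, 3, 1], offspring=[0, 1, 1, 1], Z_1=3
gen 1: Z_1=3, draws=[1, 1, 2], offspring=[1, 1, 0], Z_2=2
gen 2: Z_2=2, draws=[0, 2], offspring=[1, 0], Z_3=1
gen 3: Z_3=1, draws=[2], offspring=[0], Z_4=0
gen 4: Z_4=0, draws=[], offspring=[], Z_5=0

yes


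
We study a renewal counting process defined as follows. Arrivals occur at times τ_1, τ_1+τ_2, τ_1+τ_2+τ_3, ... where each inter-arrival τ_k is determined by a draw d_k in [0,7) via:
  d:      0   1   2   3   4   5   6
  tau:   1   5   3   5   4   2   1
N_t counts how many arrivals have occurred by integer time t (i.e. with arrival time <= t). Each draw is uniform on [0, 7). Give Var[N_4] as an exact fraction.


4365574/5764801

Inter-arrival values over d=0..6: [1, 5, 3, 5, 4, 2, 1]
Each d has probability 1/7, so the pmf of τ is: f(1) = 2/7, f(2) = 1/7, f(3) = 1/7, f(4) = 1/7, f(5) = 2/7
Let p_n(j) = P(N_n = j), with p_0 = [1]. Condition on τ_1: p_n(0) = P(τ > n), and for j >= 1, p_n(j) = Σ_{k<=n} f(k)·p_{n−k}(j−1)
p_1 = [5/7, 2/7]  (j = 0..1)
p_2 = [4/7, 17/49, 4/49]  (j = 0..2)
p_3 = [3/7, 20/49, 48/343, 8/343]  (j = 0..3)
p_4 = [2/7, 22/49, 71/343, 124/2401, 16/2401]  (j = 0..4)
E[N_4] = Σ j·p_4(j) = 2508/2401;  E[N_4²] = Σ j²·p_4(j) = 634/343
Var[N_4] = 634/343 − (2508/2401)² = 4365574/5764801


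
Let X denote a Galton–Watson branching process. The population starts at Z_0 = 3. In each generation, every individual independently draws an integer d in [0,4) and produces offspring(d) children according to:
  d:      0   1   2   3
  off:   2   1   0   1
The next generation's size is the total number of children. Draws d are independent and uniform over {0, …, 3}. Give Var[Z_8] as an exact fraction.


Outcome values over d=0..3: [2, 1, 0, 1]
Σy = 4, Σy² = 6, M = 4
μ = 4/4 = 1,  σ² = 6/4 − (1)² = 1/2
V_0 = 0, E_0 = 3
V_1 = 1/2·E_0 + (1)²·V_0 = 3/2;  E_1 = 3
V_2 = 1/2·E_1 + (1)²·V_1 = 3;  E_2 = 3
V_3 = 1/2·E_2 + (1)²·V_2 = 9/2;  E_3 = 3
V_4 = 1/2·E_3 + (1)²·V_3 = 6;  E_4 = 3
V_5 = 1/2·E_4 + (1)²·V_4 = 15/2;  E_5 = 3
V_6 = 1/2·E_5 + (1)²·V_5 = 9;  E_6 = 3
V_7 = 1/2·E_6 + (1)²·V_6 = 21/2;  E_7 = 3
V_8 = 1/2·E_7 + (1)²·V_7 = 12;  E_8 = 3

12


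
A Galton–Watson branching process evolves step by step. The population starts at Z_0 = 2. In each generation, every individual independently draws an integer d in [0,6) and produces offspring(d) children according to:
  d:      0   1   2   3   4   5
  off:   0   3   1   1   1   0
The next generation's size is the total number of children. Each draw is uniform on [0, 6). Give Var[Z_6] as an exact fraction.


Outcome values over d=0..5: [0, 3, 1, 1, 1, 0]
Σy = 6, Σy² = 12, M = 6
μ = 6/6 = 1,  σ² = 12/6 − (1)² = 1
V_0 = 0, E_0 = 2
V_1 = 1·E_0 + (1)²·V_0 = 2;  E_1 = 2
V_2 = 1·E_1 + (1)²·V_1 = 4;  E_2 = 2
V_3 = 1·E_2 + (1)²·V_2 = 6;  E_3 = 2
V_4 = 1·E_3 + (1)²·V_3 = 8;  E_4 = 2
V_5 = 1·E_4 + (1)²·V_4 = 10;  E_5 = 2
V_6 = 1·E_5 + (1)²·V_5 = 12;  E_6 = 2

12


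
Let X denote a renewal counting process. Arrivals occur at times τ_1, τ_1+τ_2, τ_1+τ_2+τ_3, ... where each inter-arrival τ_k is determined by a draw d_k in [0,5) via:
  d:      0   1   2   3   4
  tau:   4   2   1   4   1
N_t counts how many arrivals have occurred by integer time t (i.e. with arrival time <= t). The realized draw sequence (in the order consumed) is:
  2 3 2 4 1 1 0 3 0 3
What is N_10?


5

draw d_1=2: τ_1=1, arrival time A_1=1
draw d_2=3: τ_2=4, arrival time A_2=5
draw d_3=2: τ_3=1, arrival time A_3=6
draw d_4=4: τ_4=1, arrival time A_4=7
draw d_5=1: τ_5=2, arrival time A_5=9
draw d_6=1: τ_6=2, arrival time A_6=11
draw d_7=0: τ_7=4, arrival time A_7=15
draw d_8=3: τ_8=4, arrival time A_8=19
draw d_9=0: τ_9=4, arrival time A_9=23
draw d_10=3: τ_10=4, arrival time A_10=27
N_t over t=0..10: 0:0 1:1 2:1 3:1 4:1 5:2 6:3 7:4 8:4 9:5 10:5


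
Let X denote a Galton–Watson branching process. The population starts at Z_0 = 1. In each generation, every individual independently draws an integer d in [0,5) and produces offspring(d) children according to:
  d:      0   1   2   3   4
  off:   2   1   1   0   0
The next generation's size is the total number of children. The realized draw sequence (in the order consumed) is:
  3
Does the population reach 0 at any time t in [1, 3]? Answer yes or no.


gen 0: Z_0=1, draws=[3], offspring=[0], Z_1=0
gen 1: Z_1=0, draws=[], offspring=[], Z_2=0
gen 2: Z_2=0, draws=[], offspring=[], Z_3=0

yes


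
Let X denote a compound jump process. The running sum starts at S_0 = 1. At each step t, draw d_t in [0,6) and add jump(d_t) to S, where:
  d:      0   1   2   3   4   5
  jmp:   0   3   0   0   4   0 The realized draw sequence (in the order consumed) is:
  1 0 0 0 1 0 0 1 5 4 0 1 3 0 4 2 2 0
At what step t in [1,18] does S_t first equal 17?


t=0: S=1, d=1, jump=3, S_1=4
t=1: S=4, d=0, jump=0, S_2=4
t=2: S=4, d=0, jump=0, S_3=4
t=3: S=4, d=0, jump=0, S_4=4
t=4: S=4, d=1, jump=3, S_5=7
t=5: S=7, d=0, jump=0, S_6=7
t=6: S=7, d=0, jump=0, S_7=7
t=7: S=7, d=1, jump=3, S_8=10
t=8: S=10, d=5, jump=0, S_9=10
t=9: S=10, d=4, jump=4, S_10=14
t=10: S=14, d=0, jump=0, S_11=14
t=11: S=14, d=1, jump=3, S_12=17
t=12: S=17, d=3, jump=0, S_13=17
t=13: S=17, d=0, jump=0, S_14=17
t=14: S=17, d=4, jump=4, S_15=21
t=15: S=21, d=2, jump=0, S_16=21
t=16: S=21, d=2, jump=0, S_17=21
t=17: S=21, d=0, jump=0, S_18=21

12


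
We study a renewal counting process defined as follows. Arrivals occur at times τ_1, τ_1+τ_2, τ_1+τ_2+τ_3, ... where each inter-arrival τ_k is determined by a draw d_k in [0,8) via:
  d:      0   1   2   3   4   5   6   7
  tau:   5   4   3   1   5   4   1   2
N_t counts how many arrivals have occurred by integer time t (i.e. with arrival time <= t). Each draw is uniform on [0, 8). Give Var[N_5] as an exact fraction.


470063/1048576

Inter-arrival values over d=0..7: [5, 4, 3, 1, 5, 4, 1, 2]
Each d has probability 1/8, so the pmf of τ is: f(1) = 1/4, f(2) = 1/8, f(3) = 1/8, f(4) = 1/4, f(5) = 1/4
Let p_n(j) = P(N_n = j), with p_0 = [1]. Condition on τ_1: p_n(0) = P(τ > n), and for j >= 1, p_n(j) = Σ_{k<=n} f(k)·p_{n−k}(j−1)
p_1 = [3/4, 1/4]  (j = 0..1)
p_2 = [5/8, 5/16, 1/16]  (j = 0..2)
p_3 = [1/2, 3/8, 7/64, 1/64]  (j = 0..3)
p_4 = [1/4, 35/64, 21/128, 9/256, 1/256]  (j = 0..4)
p_5 = [0, 41/64, 73/256, 1/16, 11/1024, 1/1024]  (j = 0..5)
E[N_5] = Σ j·p_5(j) = 1481/1024;  E[N_5²] = Σ j²·p_5(j) = 2601/1024
Var[N_5] = 2601/1024 − (1481/1024)² = 470063/1048576


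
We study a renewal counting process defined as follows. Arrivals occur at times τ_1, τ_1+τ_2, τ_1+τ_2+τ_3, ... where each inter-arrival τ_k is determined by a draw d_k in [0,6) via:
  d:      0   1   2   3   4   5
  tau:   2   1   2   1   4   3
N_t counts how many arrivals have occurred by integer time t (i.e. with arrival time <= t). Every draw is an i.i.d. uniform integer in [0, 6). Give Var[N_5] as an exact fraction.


169517/236196

Inter-arrival values over d=0..5: [2, 1, 2, 1, 4, 3]
Each d has probability 1/6, so the pmf of τ is: f(1) = 1/3, f(2) = 1/3, f(3) = 1/6, f(4) = 1/6
Let p_n(j) = P(N_n = j), with p_0 = [1]. Condition on τ_1: p_n(0) = P(τ > n), and for j >= 1, p_n(j) = Σ_{k<=n} f(k)·p_{n−k}(j−1)
p_1 = [2/3, 1/3]  (j = 0..1)
p_2 = [1/3, 5/9, 1/9]  (j = 0..2)
p_3 = [1/6, 1/2, 8/27, 1/27]  (j = 0..3)
p_4 = [0, 4/9, 11/27, 11/81, 1/81]  (j = 0..4)
p_5 = [0, 2/9, 25/54, 41/162, 14/243, 1/243]  (j = 0..5)
E[N_5] = Σ j·p_5(j) = 1049/486;  E[N_5²] = Σ j²·p_5(j) = 871/162
Var[N_5] = 871/162 − (1049/486)² = 169517/236196


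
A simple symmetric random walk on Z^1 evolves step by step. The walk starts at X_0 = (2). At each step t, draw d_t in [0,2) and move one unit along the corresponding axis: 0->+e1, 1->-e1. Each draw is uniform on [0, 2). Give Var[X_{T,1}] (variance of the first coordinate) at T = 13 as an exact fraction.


Outcome values over d=0..1: [1, -1]
Σy = 0, Σy² = 2, M = 2
μ = 0/2 = 0,  σ² = 2/2 − (0)² = 1
Independent increments: Var[X_13] = 13·σ² = 13·(1) = 13

13


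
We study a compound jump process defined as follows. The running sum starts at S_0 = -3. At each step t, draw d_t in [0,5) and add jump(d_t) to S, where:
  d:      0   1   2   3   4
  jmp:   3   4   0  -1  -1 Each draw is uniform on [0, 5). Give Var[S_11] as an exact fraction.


Outcome values over d=0..4: [3, 4, 0, -1, -1]
Σy = 5, Σy² = 27, M = 5
μ = 5/5 = 1,  σ² = 27/5 − (1)² = 22/5
Independent increments: Var[S_11] = 11·σ² = 11·(22/5) = 242/5

242/5


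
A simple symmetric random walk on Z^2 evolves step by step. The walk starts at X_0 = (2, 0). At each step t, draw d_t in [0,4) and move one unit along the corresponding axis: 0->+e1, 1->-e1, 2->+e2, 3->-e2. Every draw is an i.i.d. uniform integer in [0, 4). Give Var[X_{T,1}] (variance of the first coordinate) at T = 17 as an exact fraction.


Outcome values over d=0..3: [1, -1, 0, 0]
Σy = 0, Σy² = 2, M = 4
μ = 0/4 = 0,  σ² = 2/4 − (0)² = 1/2
Independent increments: Var[X_17] = 17·σ² = 17·(1/2) = 17/2

17/2


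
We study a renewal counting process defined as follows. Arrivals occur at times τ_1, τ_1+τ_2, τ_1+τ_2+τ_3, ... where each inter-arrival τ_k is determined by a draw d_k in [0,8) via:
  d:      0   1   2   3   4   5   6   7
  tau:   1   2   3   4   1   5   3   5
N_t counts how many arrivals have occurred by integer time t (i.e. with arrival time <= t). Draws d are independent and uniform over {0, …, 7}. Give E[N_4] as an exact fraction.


Inter-arrival values over d=0..7: [1, 2, 3, 4, 1, 5, 3, 5]
Each d has probability 1/8, so the pmf of τ is: f(1) = 1/4, f(2) = 1/8, f(3) = 1/4, f(4) = 1/8, f(5) = 1/4
Renewal equation for m(n) = E[N_n]: condition on τ_1 = k (if k <= n, one arrival plus a fresh copy on the remaining n−k steps): m(n) = F(n) + Σ_{k<=n} f(k)·m(n−k), where F(n) = P(τ <= n) and m(0) = 0
m(1) = F(1) = 1/4
m(2) = F(2) + f(1)·m(1) = 3/8 + 1/4·1/4 = 7/16
m(3) = F(3) + f(1)·m(2) + f(2)·m(1) = 5/8 + 1/4·7/16 + 1/8·1/4 = 49/64
m(4) = F(4) + f(1)·m(3) + f(2)·m(2) + f(3)·m(1) = 3/4 + 1/4·49/64 + 1/8·7/16 + 1/4·1/4 = 271/256
E[N_4] = m(4) = 271/256

271/256


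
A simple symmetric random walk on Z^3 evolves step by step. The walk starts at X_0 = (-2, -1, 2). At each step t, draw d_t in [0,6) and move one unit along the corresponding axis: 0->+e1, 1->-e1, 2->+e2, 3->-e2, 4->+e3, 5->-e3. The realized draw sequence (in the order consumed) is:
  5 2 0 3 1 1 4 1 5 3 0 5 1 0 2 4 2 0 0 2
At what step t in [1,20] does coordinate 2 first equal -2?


10

t=0: X=(-2, -1, 2), d=5 → -e3, X_1=(-2, -1, 1)
t=1: X=(-2, -1, 1), d=2 → +e2, X_2=(-2, 0, 1)
t=2: X=(-2, 0, 1), d=0 → +e1, X_3=(-1, 0, 1)
t=3: X=(-1, 0, 1), d=3 → -e2, X_4=(-1, -1, 1)
t=4: X=(-1, -1, 1), d=1 → -e1, X_5=(-2, -1, 1)
t=5: X=(-2, -1, 1), d=1 → -e1, X_6=(-3, -1, 1)
t=6: X=(-3, -1, 1), d=4 → +e3, X_7=(-3, -1, 2)
t=7: X=(-3, -1, 2), d=1 → -e1, X_8=(-4, -1, 2)
t=8: X=(-4, -1, 2), d=5 → -e3, X_9=(-4, -1, 1)
t=9: X=(-4, -1, 1), d=3 → -e2, X_10=(-4, -2, 1)
t=10: X=(-4, -2, 1), d=0 → +e1, X_11=(-3, -2, 1)
t=11: X=(-3, -2, 1), d=5 → -e3, X_12=(-3, -2, 0)
t=12: X=(-3, -2, 0), d=1 → -e1, X_13=(-4, -2, 0)
t=13: X=(-4, -2, 0), d=0 → +e1, X_14=(-3, -2, 0)
t=14: X=(-3, -2, 0), d=2 → +e2, X_15=(-3, -1, 0)
t=15: X=(-3, -1, 0), d=4 → +e3, X_16=(-3, -1, 1)
t=16: X=(-3, -1, 1), d=2 → +e2, X_17=(-3, 0, 1)
t=17: X=(-3, 0, 1), d=0 → +e1, X_18=(-2, 0, 1)
t=18: X=(-2, 0, 1), d=0 → +e1, X_19=(-1, 0, 1)
t=19: X=(-1, 0, 1), d=2 → +e2, X_20=(-1, 1, 1)


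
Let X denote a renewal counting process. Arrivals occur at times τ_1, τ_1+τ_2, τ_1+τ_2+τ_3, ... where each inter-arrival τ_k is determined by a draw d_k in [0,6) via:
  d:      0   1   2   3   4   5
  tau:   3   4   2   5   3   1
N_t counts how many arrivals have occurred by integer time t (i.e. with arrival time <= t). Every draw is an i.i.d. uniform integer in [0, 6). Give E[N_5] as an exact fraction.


11299/7776

Inter-arrival values over d=0..5: [3, 4, 2, 5, 3, 1]
Each d has probability 1/6, so the pmf of τ is: f(1) = 1/6, f(2) = 1/6, f(3) = 1/3, f(4) = 1/6, f(5) = 1/6
Renewal equation for m(n) = E[N_n]: condition on τ_1 = k (if k <= n, one arrival plus a fresh copy on the remaining n−k steps): m(n) = F(n) + Σ_{k<=n} f(k)·m(n−k), where F(n) = P(τ <= n) and m(0) = 0
m(1) = F(1) = 1/6
m(2) = F(2) + f(1)·m(1) = 1/3 + 1/6·1/6 = 13/36
m(3) = F(3) + f(1)·m(2) + f(2)·m(1) = 2/3 + 1/6·13/36 + 1/6·1/6 = 163/216
m(4) = F(4) + f(1)·m(3) + f(2)·m(2) + f(3)·m(1) = 5/6 + 1/6·163/216 + 1/6·13/36 + 1/3·1/6 = 1393/1296
m(5) = F(5) + f(1)·m(4) + f(2)·m(3) + f(3)·m(2) + f(4)·m(1) = 1 + 1/6·1393/1296 + 1/6·163/216 + 1/3·13/36 + 1/6·1/6 = 11299/7776
E[N_5] = m(5) = 11299/7776


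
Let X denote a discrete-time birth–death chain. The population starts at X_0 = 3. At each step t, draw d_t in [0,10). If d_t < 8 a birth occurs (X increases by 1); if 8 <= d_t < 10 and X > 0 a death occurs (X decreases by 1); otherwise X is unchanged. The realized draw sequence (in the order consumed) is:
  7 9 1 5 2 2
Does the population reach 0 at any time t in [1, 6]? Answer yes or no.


no

t=0: X=3, d=7 → birth, X_1=4
t=1: X=4, d=9 → death, X_2=3
t=2: X=3, d=1 → birth, X_3=4
t=3: X=4, d=5 → birth, X_4=5
t=4: X=5, d=2 → birth, X_5=6
t=5: X=6, d=2 → birth, X_6=7


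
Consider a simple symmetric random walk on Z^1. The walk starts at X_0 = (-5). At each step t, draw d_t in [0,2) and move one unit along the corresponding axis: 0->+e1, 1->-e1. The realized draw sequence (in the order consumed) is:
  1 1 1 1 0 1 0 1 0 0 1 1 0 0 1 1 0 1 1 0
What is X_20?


(-9)

t=0: X=(-5), d=1 → -e1, X_1=(-6)
t=1: X=(-6), d=1 → -e1, X_2=(-7)
t=2: X=(-7), d=1 → -e1, X_3=(-8)
t=3: X=(-8), d=1 → -e1, X_4=(-9)
t=4: X=(-9), d=0 → +e1, X_5=(-8)
t=5: X=(-8), d=1 → -e1, X_6=(-9)
t=6: X=(-9), d=0 → +e1, X_7=(-8)
t=7: X=(-8), d=1 → -e1, X_8=(-9)
t=8: X=(-9), d=0 → +e1, X_9=(-8)
t=9: X=(-8), d=0 → +e1, X_10=(-7)
t=10: X=(-7), d=1 → -e1, X_11=(-8)
t=11: X=(-8), d=1 → -e1, X_12=(-9)
t=12: X=(-9), d=0 → +e1, X_13=(-8)
t=13: X=(-8), d=0 → +e1, X_14=(-7)
t=14: X=(-7), d=1 → -e1, X_15=(-8)
t=15: X=(-8), d=1 → -e1, X_16=(-9)
t=16: X=(-9), d=0 → +e1, X_17=(-8)
t=17: X=(-8), d=1 → -e1, X_18=(-9)
t=18: X=(-9), d=1 → -e1, X_19=(-10)
t=19: X=(-10), d=0 → +e1, X_20=(-9)


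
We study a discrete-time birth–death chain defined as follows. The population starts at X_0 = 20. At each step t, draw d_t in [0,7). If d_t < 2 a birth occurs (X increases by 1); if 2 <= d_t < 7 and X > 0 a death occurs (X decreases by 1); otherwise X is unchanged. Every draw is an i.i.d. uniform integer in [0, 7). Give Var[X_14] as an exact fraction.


X can drop by at most 1 per step and X_0 = 20 > T = 14, so X_t >= 20 − t >= 6 > 0 for every t <= 14: the floor at 0 (the 'and X > 0' condition) never binds. Hence X_14 = X_0 + Σ_{t<14} Y_t with i.i.d. increments Y_t = y(d_t) ∈ {+1, −1, 0}.
Outcome values over d=0..6: [1, 1, -1, -1, -1, -1, -1]
Σy = -3, Σy² = 7, M = 7
μ = -3/7 = -3/7,  σ² = 7/7 − (-3/7)² = 40/49
Independent increments: Var[X_14] = 14·σ² = 14·(40/49) = 80/7

80/7


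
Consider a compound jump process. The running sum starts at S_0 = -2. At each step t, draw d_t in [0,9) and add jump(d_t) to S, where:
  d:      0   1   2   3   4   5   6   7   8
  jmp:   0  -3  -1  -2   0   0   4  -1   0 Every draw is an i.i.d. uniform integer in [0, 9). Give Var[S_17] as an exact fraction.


170/3

Outcome values over d=0..8: [0, -3, -1, -2, 0, 0, 4, -1, 0]
Σy = -3, Σy² = 31, M = 9
μ = -3/9 = -1/3,  σ² = 31/9 − (-1/3)² = 10/3
Independent increments: Var[S_17] = 17·σ² = 17·(10/3) = 170/3


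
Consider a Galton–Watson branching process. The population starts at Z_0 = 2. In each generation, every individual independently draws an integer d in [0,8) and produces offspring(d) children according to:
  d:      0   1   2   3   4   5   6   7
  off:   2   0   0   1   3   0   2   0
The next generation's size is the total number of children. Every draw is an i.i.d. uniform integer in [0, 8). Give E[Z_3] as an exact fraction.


Outcome values over d=0..7: [2, 0, 0, 1, 3, 0, 2, 0]
Σy = 8, Σy² = 18, M = 8
μ = 8/8 = 1,  σ² = 18/8 − (1)² = 5/4
E[Z_0] = 2
E[Z_1] = 1·E[Z_0] = 2
E[Z_2] = 1·E[Z_1] = 2
E[Z_3] = 1·E[Z_2] = 2

2


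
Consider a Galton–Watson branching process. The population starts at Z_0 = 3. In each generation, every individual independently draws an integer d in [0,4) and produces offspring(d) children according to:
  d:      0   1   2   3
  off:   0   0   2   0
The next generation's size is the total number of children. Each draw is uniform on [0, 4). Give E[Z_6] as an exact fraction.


Outcome values over d=0..3: [0, 0, 2, 0]
Σy = 2, Σy² = 4, M = 4
μ = 2/4 = 1/2,  σ² = 4/4 − (1/2)² = 3/4
E[Z_0] = 3
E[Z_1] = 1/2·E[Z_0] = 3/2
E[Z_2] = 1/2·E[Z_1] = 3/4
E[Z_3] = 1/2·E[Z_2] = 3/8
E[Z_4] = 1/2·E[Z_3] = 3/16
E[Z_5] = 1/2·E[Z_4] = 3/32
E[Z_6] = 1/2·E[Z_5] = 3/64

3/64


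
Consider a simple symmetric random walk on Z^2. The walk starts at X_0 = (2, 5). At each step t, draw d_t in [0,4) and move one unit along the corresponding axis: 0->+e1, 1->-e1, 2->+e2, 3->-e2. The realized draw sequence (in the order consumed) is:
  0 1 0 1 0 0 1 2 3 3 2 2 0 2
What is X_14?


t=0: X=(2, 5), d=0 → +e1, X_1=(3, 5)
t=1: X=(3, 5), d=1 → -e1, X_2=(2, 5)
t=2: X=(2, 5), d=0 → +e1, X_3=(3, 5)
t=3: X=(3, 5), d=1 → -e1, X_4=(2, 5)
t=4: X=(2, 5), d=0 → +e1, X_5=(3, 5)
t=5: X=(3, 5), d=0 → +e1, X_6=(4, 5)
t=6: X=(4, 5), d=1 → -e1, X_7=(3, 5)
t=7: X=(3, 5), d=2 → +e2, X_8=(3, 6)
t=8: X=(3, 6), d=3 → -e2, X_9=(3, 5)
t=9: X=(3, 5), d=3 → -e2, X_10=(3, 4)
t=10: X=(3, 4), d=2 → +e2, X_11=(3, 5)
t=11: X=(3, 5), d=2 → +e2, X_12=(3, 6)
t=12: X=(3, 6), d=0 → +e1, X_13=(4, 6)
t=13: X=(4, 6), d=2 → +e2, X_14=(4, 7)

(4, 7)


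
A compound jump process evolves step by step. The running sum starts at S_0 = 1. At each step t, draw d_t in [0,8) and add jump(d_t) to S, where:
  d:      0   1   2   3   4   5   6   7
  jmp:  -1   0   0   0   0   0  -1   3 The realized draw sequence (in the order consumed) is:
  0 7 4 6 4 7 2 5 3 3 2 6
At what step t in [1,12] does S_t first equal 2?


t=0: S=1, d=0, jump=-1, S_1=0
t=1: S=0, d=7, jump=3, S_2=3
t=2: S=3, d=4, jump=0, S_3=3
t=3: S=3, d=6, jump=-1, S_4=2
t=4: S=2, d=4, jump=0, S_5=2
t=5: S=2, d=7, jump=3, S_6=5
t=6: S=5, d=2, jump=0, S_7=5
t=7: S=5, d=5, jump=0, S_8=5
t=8: S=5, d=3, jump=0, S_9=5
t=9: S=5, d=3, jump=0, S_10=5
t=10: S=5, d=2, jump=0, S_11=5
t=11: S=5, d=6, jump=-1, S_12=4

4


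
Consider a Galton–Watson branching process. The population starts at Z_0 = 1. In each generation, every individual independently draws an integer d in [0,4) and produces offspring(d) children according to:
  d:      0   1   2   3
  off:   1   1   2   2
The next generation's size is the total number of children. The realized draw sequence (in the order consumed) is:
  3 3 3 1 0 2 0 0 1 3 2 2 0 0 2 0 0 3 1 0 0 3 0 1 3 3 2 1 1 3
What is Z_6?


gen 0: Z_0=1, draws=[3], offspring=[2], Z_1=2
gen 1: Z_1=2, draws=[3, 3], offspring=[2, 2], Z_2=4
gen 2: Z_2=4, draws=[1, 0, 2, 0], offspring=[1, 1, 2, 1], Z_3=5
gen 3: Z_3=5, draws=[0, 1, 3, 2, 2], offspring=[1, 1, 2, 2, 2], Z_4=8
gen 4: Z_4=8, draws=[0, 0, 2, 0, 0, 3, 1, 0], offspring=[1, 1, 2, 1, 1, 2, 1, 1], Z_5=10
gen 5: Z_5=10, draws=[0, 3, 0, 1, 3, 3, 2, 1, 1, 3], offspring=[1, 2, 1, 1, 2, 2, 2, 1, 1, 2], Z_6=15

15


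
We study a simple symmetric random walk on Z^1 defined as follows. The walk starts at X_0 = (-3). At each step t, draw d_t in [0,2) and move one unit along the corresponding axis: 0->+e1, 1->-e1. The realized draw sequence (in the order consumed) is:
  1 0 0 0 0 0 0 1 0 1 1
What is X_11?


t=0: X=(-3), d=1 → -e1, X_1=(-4)
t=1: X=(-4), d=0 → +e1, X_2=(-3)
t=2: X=(-3), d=0 → +e1, X_3=(-2)
t=3: X=(-2), d=0 → +e1, X_4=(-1)
t=4: X=(-1), d=0 → +e1, X_5=(0)
t=5: X=(0), d=0 → +e1, X_6=(1)
t=6: X=(1), d=0 → +e1, X_7=(2)
t=7: X=(2), d=1 → -e1, X_8=(1)
t=8: X=(1), d=0 → +e1, X_9=(2)
t=9: X=(2), d=1 → -e1, X_10=(1)
t=10: X=(1), d=1 → -e1, X_11=(0)

(0)


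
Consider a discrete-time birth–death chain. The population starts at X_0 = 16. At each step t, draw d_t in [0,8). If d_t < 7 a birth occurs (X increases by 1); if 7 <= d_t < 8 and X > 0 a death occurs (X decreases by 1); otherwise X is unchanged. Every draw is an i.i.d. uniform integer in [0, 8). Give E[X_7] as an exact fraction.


85/4

X can drop by at most 1 per step and X_0 = 16 > T = 7, so X_t >= 16 − t >= 9 > 0 for every t <= 7: the floor at 0 (the 'and X > 0' condition) never binds. Hence X_7 = X_0 + Σ_{t<7} Y_t with i.i.d. increments Y_t = y(d_t) ∈ {+1, −1, 0}.
Outcome values over d=0..7: [1, 1, 1, 1, 1, 1, 1, -1]
Σy = 6, Σy² = 8, M = 8
μ = 6/8 = 3/4,  σ² = 8/8 − (3/4)² = 7/16
E[X_7] = 16 + 7·(3/4) = 85/4


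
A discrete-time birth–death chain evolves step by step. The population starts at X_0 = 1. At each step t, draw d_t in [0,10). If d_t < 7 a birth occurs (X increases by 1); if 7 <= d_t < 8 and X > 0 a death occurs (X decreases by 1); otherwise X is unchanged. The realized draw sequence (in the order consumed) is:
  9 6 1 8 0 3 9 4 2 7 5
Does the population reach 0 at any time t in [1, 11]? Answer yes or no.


t=0: X=1, d=9 → hold, X_1=1
t=1: X=1, d=6 → birth, X_2=2
t=2: X=2, d=1 → birth, X_3=3
t=3: X=3, d=8 → hold, X_4=3
t=4: X=3, d=0 → birth, X_5=4
t=5: X=4, d=3 → birth, X_6=5
t=6: X=5, d=9 → hold, X_7=5
t=7: X=5, d=4 → birth, X_8=6
t=8: X=6, d=2 → birth, X_9=7
t=9: X=7, d=7 → death, X_10=6
t=10: X=6, d=5 → birth, X_11=7

no


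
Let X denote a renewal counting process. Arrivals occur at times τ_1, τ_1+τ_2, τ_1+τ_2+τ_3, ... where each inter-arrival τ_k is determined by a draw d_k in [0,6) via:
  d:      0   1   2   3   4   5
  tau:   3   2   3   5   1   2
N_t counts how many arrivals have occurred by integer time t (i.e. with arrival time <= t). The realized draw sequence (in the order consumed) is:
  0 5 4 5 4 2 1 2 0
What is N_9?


draw d_1=0: τ_1=3, arrival time A_1=3
draw d_2=5: τ_2=2, arrival time A_2=5
draw d_3=4: τ_3=1, arrival time A_3=6
draw d_4=5: τ_4=2, arrival time A_4=8
draw d_5=4: τ_5=1, arrival time A_5=9
draw d_6=2: τ_6=3, arrival time A_6=12
draw d_7=1: τ_7=2, arrival time A_7=14
draw d_8=2: τ_8=3, arrival time A_8=17
draw d_9=0: τ_9=3, arrival time A_9=20
N_t over t=0..9: 0:0 1:0 2:0 3:1 4:1 5:2 6:3 7:3 8:4 9:5

5


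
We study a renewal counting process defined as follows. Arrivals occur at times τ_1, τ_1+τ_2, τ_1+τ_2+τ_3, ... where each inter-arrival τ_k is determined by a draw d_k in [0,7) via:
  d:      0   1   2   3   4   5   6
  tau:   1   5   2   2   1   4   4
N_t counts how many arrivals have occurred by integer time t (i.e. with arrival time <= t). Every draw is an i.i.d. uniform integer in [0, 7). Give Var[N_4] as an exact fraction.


Inter-arrival values over d=0..6: [1, 5, 2, 2, 1, 4, 4]
Each d has probability 1/7, so the pmf of τ is: f(1) = 2/7, f(2) = 2/7, f(4) = 2/7, f(5) = 1/7
Let p_n(j) = P(N_n = j), with p_0 = [1]. Condition on τ_1: p_n(0) = P(τ > n), and for j >= 1, p_n(j) = Σ_{k<=n} f(k)·p_{n−k}(j−1)
p_1 = [5/7, 2/7]  (j = 0..1)
p_2 = [3/7, 24/49, 4/49]  (j = 0..2)
p_3 = [3/7, 16/49, 76/343, 8/343]  (j = 0..3)
p_4 = [1/7, 26/49, 80/343, 208/2401, 16/2401]  (j = 0..4)
E[N_4] = Σ j·p_4(j) = 3082/2401;  E[N_4²] = Σ j²·p_4(j) = 806/343
Var[N_4] = 806/343 − (3082/2401)² = 4047718/5764801

4047718/5764801


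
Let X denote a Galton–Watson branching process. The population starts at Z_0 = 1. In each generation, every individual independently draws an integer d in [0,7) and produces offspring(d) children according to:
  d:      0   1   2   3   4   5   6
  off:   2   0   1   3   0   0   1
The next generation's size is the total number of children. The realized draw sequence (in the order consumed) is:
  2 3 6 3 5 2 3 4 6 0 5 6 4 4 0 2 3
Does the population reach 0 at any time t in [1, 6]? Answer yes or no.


no

gen 0: Z_0=1, draws=[2], offspring=[1], Z_1=1
gen 1: Z_1=1, draws=[3], offspring=[3], Z_2=3
gen 2: Z_2=3, draws=[6, 3, 5], offspring=[1, 3, 0], Z_3=4
gen 3: Z_3=4, draws=[2, 3, 4, 6], offspring=[1, 3, 0, 1], Z_4=5
gen 4: Z_4=5, draws=[0, 5, 6, 4, 4], offspring=[2, 0, 1, 0, 0], Z_5=3
gen 5: Z_5=3, draws=[0, 2, 3], offspring=[2, 1, 3], Z_6=6


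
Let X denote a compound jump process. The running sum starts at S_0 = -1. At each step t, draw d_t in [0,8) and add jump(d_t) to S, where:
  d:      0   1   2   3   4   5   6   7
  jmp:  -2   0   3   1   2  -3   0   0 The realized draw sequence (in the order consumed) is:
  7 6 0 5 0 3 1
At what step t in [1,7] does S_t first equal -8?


t=0: S=-1, d=7, jump=0, S_1=-1
t=1: S=-1, d=6, jump=0, S_2=-1
t=2: S=-1, d=0, jump=-2, S_3=-3
t=3: S=-3, d=5, jump=-3, S_4=-6
t=4: S=-6, d=0, jump=-2, S_5=-8
t=5: S=-8, d=3, jump=1, S_6=-7
t=6: S=-7, d=1, jump=0, S_7=-7

5


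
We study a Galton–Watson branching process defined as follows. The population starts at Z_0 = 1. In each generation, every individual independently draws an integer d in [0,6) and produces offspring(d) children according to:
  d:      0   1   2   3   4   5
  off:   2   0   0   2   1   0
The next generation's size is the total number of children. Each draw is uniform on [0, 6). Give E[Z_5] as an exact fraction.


Outcome values over d=0..5: [2, 0, 0, 2, 1, 0]
Σy = 5, Σy² = 9, M = 6
μ = 5/6 = 5/6,  σ² = 9/6 − (5/6)² = 29/36
E[Z_0] = 1
E[Z_1] = 5/6·E[Z_0] = 5/6
E[Z_2] = 5/6·E[Z_1] = 25/36
E[Z_3] = 5/6·E[Z_2] = 125/216
E[Z_4] = 5/6·E[Z_3] = 625/1296
E[Z_5] = 5/6·E[Z_4] = 3125/7776

3125/7776


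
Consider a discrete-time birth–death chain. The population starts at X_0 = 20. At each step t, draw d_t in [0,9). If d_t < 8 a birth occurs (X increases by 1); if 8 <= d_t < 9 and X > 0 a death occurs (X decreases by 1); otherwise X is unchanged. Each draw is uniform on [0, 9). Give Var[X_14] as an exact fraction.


448/81

X can drop by at most 1 per step and X_0 = 20 > T = 14, so X_t >= 20 − t >= 6 > 0 for every t <= 14: the floor at 0 (the 'and X > 0' condition) never binds. Hence X_14 = X_0 + Σ_{t<14} Y_t with i.i.d. increments Y_t = y(d_t) ∈ {+1, −1, 0}.
Outcome values over d=0..8: [1, 1, 1, 1, 1, 1, 1, 1, -1]
Σy = 7, Σy² = 9, M = 9
μ = 7/9 = 7/9,  σ² = 9/9 − (7/9)² = 32/81
Independent increments: Var[X_14] = 14·σ² = 14·(32/81) = 448/81


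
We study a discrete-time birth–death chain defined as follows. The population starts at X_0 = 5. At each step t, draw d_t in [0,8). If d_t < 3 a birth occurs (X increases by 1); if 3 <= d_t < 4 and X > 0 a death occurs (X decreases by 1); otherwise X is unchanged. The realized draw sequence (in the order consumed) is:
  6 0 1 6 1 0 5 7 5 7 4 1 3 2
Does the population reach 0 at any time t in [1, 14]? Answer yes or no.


no

t=0: X=5, d=6 → hold, X_1=5
t=1: X=5, d=0 → birth, X_2=6
t=2: X=6, d=1 → birth, X_3=7
t=3: X=7, d=6 → hold, X_4=7
t=4: X=7, d=1 → birth, X_5=8
t=5: X=8, d=0 → birth, X_6=9
t=6: X=9, d=5 → hold, X_7=9
t=7: X=9, d=7 → hold, X_8=9
t=8: X=9, d=5 → hold, X_9=9
t=9: X=9, d=7 → hold, X_10=9
t=10: X=9, d=4 → hold, X_11=9
t=11: X=9, d=1 → birth, X_12=10
t=12: X=10, d=3 → death, X_13=9
t=13: X=9, d=2 → birth, X_14=10


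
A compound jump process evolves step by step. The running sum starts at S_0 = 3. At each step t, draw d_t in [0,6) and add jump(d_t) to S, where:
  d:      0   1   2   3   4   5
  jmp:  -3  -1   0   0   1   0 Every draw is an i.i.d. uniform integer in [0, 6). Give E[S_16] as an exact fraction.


Outcome values over d=0..5: [-3, -1, 0, 0, 1, 0]
Σy = -3, Σy² = 11, M = 6
μ = -3/6 = -1/2,  σ² = 11/6 − (-1/2)² = 19/12
E[S_16] = 3 + 16·(-1/2) = -5

-5


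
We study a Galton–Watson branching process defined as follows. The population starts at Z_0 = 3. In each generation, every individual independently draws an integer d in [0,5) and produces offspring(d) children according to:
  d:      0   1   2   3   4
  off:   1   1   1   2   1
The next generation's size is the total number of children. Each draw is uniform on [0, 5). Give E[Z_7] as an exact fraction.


839808/78125

Outcome values over d=0..4: [1, 1, 1, 2, 1]
Σy = 6, Σy² = 8, M = 5
μ = 6/5 = 6/5,  σ² = 8/5 − (6/5)² = 4/25
E[Z_0] = 3
E[Z_1] = 6/5·E[Z_0] = 18/5
E[Z_2] = 6/5·E[Z_1] = 108/25
E[Z_3] = 6/5·E[Z_2] = 648/125
E[Z_4] = 6/5·E[Z_3] = 3888/625
E[Z_5] = 6/5·E[Z_4] = 23328/3125
E[Z_6] = 6/5·E[Z_5] = 139968/15625
E[Z_7] = 6/5·E[Z_6] = 839808/78125


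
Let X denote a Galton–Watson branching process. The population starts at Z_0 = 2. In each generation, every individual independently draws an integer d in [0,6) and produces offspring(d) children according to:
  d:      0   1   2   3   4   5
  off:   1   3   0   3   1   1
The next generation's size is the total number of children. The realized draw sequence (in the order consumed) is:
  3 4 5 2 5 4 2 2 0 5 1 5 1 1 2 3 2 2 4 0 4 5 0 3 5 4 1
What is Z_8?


gen 0: Z_0=2, draws=[3, 4], offspring=[3, 1], Z_1=4
gen 1: Z_1=4, draws=[5, 2, 5, 4], offspring=[1, 0, 1, 1], Z_2=3
gen 2: Z_2=3, draws=[2, 2, 0], offspring=[0, 0, 1], Z_3=1
gen 3: Z_3=1, draws=[5], offspring=[1], Z_4=1
gen 4: Z_4=1, draws=[1], offspring=[3], Z_5=3
gen 5: Z_5=3, draws=[5, 1, 1], offspring=[1, 3, 3], Z_6=7
gen 6: Z_6=7, draws=[2, 3, 2, 2, 4, 0, 4], offspring=[0, 3, 0, 0, 1, 1, 1], Z_7=6
gen 7: Z_7=6, draws=[5, 0, 3, 5, 4, 1], offspring=[1, 1, 3, 1, 1, 3], Z_8=10

10


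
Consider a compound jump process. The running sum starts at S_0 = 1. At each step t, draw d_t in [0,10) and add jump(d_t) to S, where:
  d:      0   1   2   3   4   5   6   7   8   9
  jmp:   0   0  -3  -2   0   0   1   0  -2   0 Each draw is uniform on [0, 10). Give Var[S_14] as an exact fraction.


Outcome values over d=0..9: [0, 0, -3, -2, 0, 0, 1, 0, -2, 0]
Σy = -6, Σy² = 18, M = 10
μ = -6/10 = -3/5,  σ² = 18/10 − (-3/5)² = 36/25
Independent increments: Var[S_14] = 14·σ² = 14·(36/25) = 504/25

504/25
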